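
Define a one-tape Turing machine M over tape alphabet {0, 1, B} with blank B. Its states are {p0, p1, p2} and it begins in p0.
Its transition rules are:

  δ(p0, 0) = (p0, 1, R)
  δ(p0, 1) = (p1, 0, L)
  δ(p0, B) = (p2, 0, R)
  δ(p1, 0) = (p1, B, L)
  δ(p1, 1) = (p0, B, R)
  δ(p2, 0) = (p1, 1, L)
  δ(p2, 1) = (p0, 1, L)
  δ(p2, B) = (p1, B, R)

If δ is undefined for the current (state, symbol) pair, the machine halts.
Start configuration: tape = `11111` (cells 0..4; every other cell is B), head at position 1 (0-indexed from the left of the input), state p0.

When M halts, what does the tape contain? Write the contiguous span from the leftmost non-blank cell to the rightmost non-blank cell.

p0 | 1[1]111BBB   read 1 → write 0, move L, go to p1
p1 | [1]0111BBB   read 1 → write B, move R, go to p0
p0 | B[0]111BBB   read 0 → write 1, move R, go to p0
p0 | B1[1]11BBB   read 1 → write 0, move L, go to p1
p1 | B[1]011BBB   read 1 → write B, move R, go to p0
p0 | BB[0]11BBB   read 0 → write 1, move R, go to p0
p0 | BB1[1]1BBB   read 1 → write 0, move L, go to p1
p1 | BB[1]01BBB   read 1 → write B, move R, go to p0
p0 | BBB[0]1BBB   read 0 → write 1, move R, go to p0
p0 | BBB1[1]BBB   read 1 → write 0, move L, go to p1
p1 | BBB[1]0BBB   read 1 → write B, move R, go to p0
p0 | BBBB[0]BBB   read 0 → write 1, move R, go to p0
p0 | BBBB1[B]BB   read B → write 0, move R, go to p2
p2 | BBBB10[B]B   read B → write B, move R, go to p1
p1 | BBBB10B[B]
The non-blank tape span at halt is 10.

10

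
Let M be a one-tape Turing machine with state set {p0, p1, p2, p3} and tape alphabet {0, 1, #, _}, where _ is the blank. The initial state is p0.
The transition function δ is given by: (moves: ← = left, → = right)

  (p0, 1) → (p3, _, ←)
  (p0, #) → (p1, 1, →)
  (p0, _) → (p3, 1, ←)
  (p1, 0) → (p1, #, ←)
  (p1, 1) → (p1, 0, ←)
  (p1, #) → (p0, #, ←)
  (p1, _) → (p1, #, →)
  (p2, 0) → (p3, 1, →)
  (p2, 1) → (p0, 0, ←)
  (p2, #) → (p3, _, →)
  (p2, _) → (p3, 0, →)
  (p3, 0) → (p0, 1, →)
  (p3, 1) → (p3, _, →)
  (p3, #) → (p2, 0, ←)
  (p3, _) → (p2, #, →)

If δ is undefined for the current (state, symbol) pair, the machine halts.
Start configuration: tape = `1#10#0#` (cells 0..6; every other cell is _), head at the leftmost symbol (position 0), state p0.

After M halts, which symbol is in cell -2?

p0 | __[1]#10#0#   read 1 → write _, move ←, go to p3
p3 | _[_]_#10#0#   read _ → write #, move →, go to p2
p2 | _#[_]#10#0#   read _ → write 0, move →, go to p3
p3 | _#0[#]10#0#   read # → write 0, move ←, go to p2
p2 | _#[0]010#0#   read 0 → write 1, move →, go to p3
p3 | _#1[0]10#0#   read 0 → write 1, move →, go to p0
p0 | _#11[1]0#0#   read 1 → write _, move ←, go to p3
p3 | _#1[1]_0#0#   read 1 → write _, move →, go to p3
p3 | _#1_[_]0#0#   read _ → write #, move →, go to p2
p2 | _#1_#[0]#0#   read 0 → write 1, move →, go to p3
p3 | _#1_#1[#]0#   read # → write 0, move ←, go to p2
p2 | _#1_#[1]00#   read 1 → write 0, move ←, go to p0
p0 | _#1_[#]000#   read # → write 1, move →, go to p1
p1 | _#1_1[0]00#   read 0 → write #, move ←, go to p1
p1 | _#1_[1]#00#   read 1 → write 0, move ←, go to p1
p1 | _#1[_]0#00#   read _ → write #, move →, go to p1
p1 | _#1#[0]#00#   read 0 → write #, move ←, go to p1
p1 | _#1[#]##00#   read # → write #, move ←, go to p0
p0 | _#[1]###00#   read 1 → write _, move ←, go to p3
p3 | _[#]_###00#   read # → write 0, move ←, go to p2
p2 | [_]0_###00#   read _ → write 0, move →, go to p3
p3 | 0[0]_###00#   read 0 → write 1, move →, go to p0
p0 | 01[_]###00#   read _ → write 1, move ←, go to p3
p3 | 0[1]1###00#   read 1 → write _, move →, go to p3
p3 | 0_[1]###00#   read 1 → write _, move →, go to p3
p3 | 0__[#]##00#   read # → write 0, move ←, go to p2
p2 | 0_[_]0##00#   read _ → write 0, move →, go to p3
p3 | 0_0[0]##00#   read 0 → write 1, move →, go to p0
p0 | 0_01[#]#00#   read # → write 1, move →, go to p1
p1 | 0_011[#]00#   read # → write #, move ←, go to p0
p0 | 0_01[1]#00#   read 1 → write _, move ←, go to p3
p3 | 0_0[1]_#00#   read 1 → write _, move →, go to p3
p3 | 0_0_[_]#00#   read _ → write #, move →, go to p2
p2 | 0_0_#[#]00#   read # → write _, move →, go to p3
p3 | 0_0_#_[0]0#   read 0 → write 1, move →, go to p0
p0 | 0_0_#_1[0]#
Cell -2 holds 0 when M halts.

0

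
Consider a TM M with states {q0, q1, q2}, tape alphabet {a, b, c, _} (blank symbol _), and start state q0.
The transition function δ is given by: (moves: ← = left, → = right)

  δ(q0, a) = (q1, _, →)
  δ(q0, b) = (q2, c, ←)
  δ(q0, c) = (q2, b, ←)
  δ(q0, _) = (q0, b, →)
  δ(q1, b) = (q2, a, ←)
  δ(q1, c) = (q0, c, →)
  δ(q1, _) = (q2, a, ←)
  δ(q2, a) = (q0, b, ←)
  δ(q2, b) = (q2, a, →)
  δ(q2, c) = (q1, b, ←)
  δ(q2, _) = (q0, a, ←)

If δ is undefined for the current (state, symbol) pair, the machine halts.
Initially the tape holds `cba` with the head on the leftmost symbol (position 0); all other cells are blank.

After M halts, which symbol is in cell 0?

a

state=q0 head=0 tape=____[c]ba   (q0,c)→(q2,b,←)
state=q2 head=-1 tape=___[_]bba   (q2,_)→(q0,a,←)
state=q0 head=-2 tape=__[_]abba   (q0,_)→(q0,b,→)
state=q0 head=-1 tape=__b[a]bba   (q0,a)→(q1,_,→)
state=q1 head=0 tape=__b_[b]ba   (q1,b)→(q2,a,←)
state=q2 head=-1 tape=__b[_]aba   (q2,_)→(q0,a,←)
state=q0 head=-2 tape=__[b]aaba   (q0,b)→(q2,c,←)
state=q2 head=-3 tape=_[_]caaba   (q2,_)→(q0,a,←)
state=q0 head=-4 tape=[_]acaaba   (q0,_)→(q0,b,→)
state=q0 head=-3 tape=b[a]caaba   (q0,a)→(q1,_,→)
state=q1 head=-2 tape=b_[c]aaba   (q1,c)→(q0,c,→)
state=q0 head=-1 tape=b_c[a]aba   (q0,a)→(q1,_,→)
state=q1 head=0 tape=b_c_[a]ba
Cell 0 holds a when M halts.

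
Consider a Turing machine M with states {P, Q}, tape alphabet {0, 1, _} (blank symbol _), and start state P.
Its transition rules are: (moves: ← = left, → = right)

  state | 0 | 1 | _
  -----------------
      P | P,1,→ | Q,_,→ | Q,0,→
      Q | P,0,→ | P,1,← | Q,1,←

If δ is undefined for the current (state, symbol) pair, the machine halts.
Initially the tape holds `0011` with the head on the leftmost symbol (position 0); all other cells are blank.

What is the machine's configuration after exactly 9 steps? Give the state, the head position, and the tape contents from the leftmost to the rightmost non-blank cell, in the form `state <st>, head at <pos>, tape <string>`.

P | [0]011_   read 0 → write 1, move →, go to P
P | 1[0]11_   read 0 → write 1, move →, go to P
P | 11[1]1_   read 1 → write _, move →, go to Q
Q | 11_[1]_   read 1 → write 1, move ←, go to P
P | 11[_]1_   read _ → write 0, move →, go to Q
Q | 110[1]_   read 1 → write 1, move ←, go to P
P | 11[0]1_   read 0 → write 1, move →, go to P
P | 111[1]_   read 1 → write _, move →, go to Q
Q | 111_[_]   read _ → write 1, move ←, go to Q
Q | 111[_]1
After 9 steps: state Q, head at 3, tape 111_1.

state Q, head at 3, tape 111_1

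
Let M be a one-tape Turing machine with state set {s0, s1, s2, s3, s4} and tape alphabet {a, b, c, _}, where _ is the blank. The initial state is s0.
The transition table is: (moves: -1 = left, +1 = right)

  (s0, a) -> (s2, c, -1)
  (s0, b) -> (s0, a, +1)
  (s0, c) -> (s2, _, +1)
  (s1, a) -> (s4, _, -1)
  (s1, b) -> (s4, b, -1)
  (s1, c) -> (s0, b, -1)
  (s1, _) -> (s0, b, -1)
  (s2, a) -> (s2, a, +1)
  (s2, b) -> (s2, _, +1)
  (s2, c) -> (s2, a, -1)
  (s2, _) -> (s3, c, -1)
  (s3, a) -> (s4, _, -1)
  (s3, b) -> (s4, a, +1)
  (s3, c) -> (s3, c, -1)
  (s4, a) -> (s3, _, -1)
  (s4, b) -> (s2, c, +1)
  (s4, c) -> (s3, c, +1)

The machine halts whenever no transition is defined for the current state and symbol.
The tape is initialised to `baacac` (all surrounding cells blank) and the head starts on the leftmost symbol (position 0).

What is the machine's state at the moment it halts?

s3

s0 | _[b]aacac_   read b → write a, move +1, go to s0
s0 | _a[a]acac_   read a → write c, move -1, go to s2
s2 | _[a]cacac_   read a → write a, move +1, go to s2
s2 | _a[c]acac_   read c → write a, move -1, go to s2
s2 | _[a]aacac_   read a → write a, move +1, go to s2
s2 | _a[a]acac_   read a → write a, move +1, go to s2
s2 | _aa[a]cac_   read a → write a, move +1, go to s2
s2 | _aaa[c]ac_   read c → write a, move -1, go to s2
s2 | _aa[a]aac_   read a → write a, move +1, go to s2
s2 | _aaa[a]ac_   read a → write a, move +1, go to s2
s2 | _aaaa[a]c_   read a → write a, move +1, go to s2
s2 | _aaaaa[c]_   read c → write a, move -1, go to s2
s2 | _aaaa[a]a_   read a → write a, move +1, go to s2
s2 | _aaaaa[a]_   read a → write a, move +1, go to s2
s2 | _aaaaaa[_]   read _ → write c, move -1, go to s3
s3 | _aaaaa[a]c   read a → write _, move -1, go to s4
s4 | _aaaa[a]_c   read a → write _, move -1, go to s3
s3 | _aaa[a]__c   read a → write _, move -1, go to s4
s4 | _aa[a]___c   read a → write _, move -1, go to s3
s3 | _a[a]____c   read a → write _, move -1, go to s4
s4 | _[a]_____c   read a → write _, move -1, go to s3
s3 | [_]______c
No transition is defined for (s3, _); M halts in state s3.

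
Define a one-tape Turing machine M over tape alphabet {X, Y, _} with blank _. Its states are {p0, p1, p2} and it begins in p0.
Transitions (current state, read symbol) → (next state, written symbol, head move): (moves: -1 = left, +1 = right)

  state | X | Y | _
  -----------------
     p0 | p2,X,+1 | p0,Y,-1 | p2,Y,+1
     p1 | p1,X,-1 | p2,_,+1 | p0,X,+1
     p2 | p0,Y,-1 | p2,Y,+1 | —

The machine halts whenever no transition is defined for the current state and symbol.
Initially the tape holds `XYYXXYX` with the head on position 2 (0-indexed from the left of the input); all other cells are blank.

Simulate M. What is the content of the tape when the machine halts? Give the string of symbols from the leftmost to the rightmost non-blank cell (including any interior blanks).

state=p0 head=2 tape=XY[Y]XXYX_   (p0,Y)→(p0,Y,-1)
state=p0 head=1 tape=X[Y]YXXYX_   (p0,Y)→(p0,Y,-1)
state=p0 head=0 tape=[X]YYXXYX_   (p0,X)→(p2,X,+1)
state=p2 head=1 tape=X[Y]YXXYX_   (p2,Y)→(p2,Y,+1)
state=p2 head=2 tape=XY[Y]XXYX_   (p2,Y)→(p2,Y,+1)
state=p2 head=3 tape=XYY[X]XYX_   (p2,X)→(p0,Y,-1)
state=p0 head=2 tape=XY[Y]YXYX_   (p0,Y)→(p0,Y,-1)
state=p0 head=1 tape=X[Y]YYXYX_   (p0,Y)→(p0,Y,-1)
state=p0 head=0 tape=[X]YYYXYX_   (p0,X)→(p2,X,+1)
state=p2 head=1 tape=X[Y]YYXYX_   (p2,Y)→(p2,Y,+1)
state=p2 head=2 tape=XY[Y]YXYX_   (p2,Y)→(p2,Y,+1)
state=p2 head=3 tape=XYY[Y]XYX_   (p2,Y)→(p2,Y,+1)
state=p2 head=4 tape=XYYY[X]YX_   (p2,X)→(p0,Y,-1)
state=p0 head=3 tape=XYY[Y]YYX_   (p0,Y)→(p0,Y,-1)
state=p0 head=2 tape=XY[Y]YYYX_   (p0,Y)→(p0,Y,-1)
state=p0 head=1 tape=X[Y]YYYYX_   (p0,Y)→(p0,Y,-1)
state=p0 head=0 tape=[X]YYYYYX_   (p0,X)→(p2,X,+1)
state=p2 head=1 tape=X[Y]YYYYX_   (p2,Y)→(p2,Y,+1)
state=p2 head=2 tape=XY[Y]YYYX_   (p2,Y)→(p2,Y,+1)
state=p2 head=3 tape=XYY[Y]YYX_   (p2,Y)→(p2,Y,+1)
state=p2 head=4 tape=XYYY[Y]YX_   (p2,Y)→(p2,Y,+1)
state=p2 head=5 tape=XYYYY[Y]X_   (p2,Y)→(p2,Y,+1)
state=p2 head=6 tape=XYYYYY[X]_   (p2,X)→(p0,Y,-1)
state=p0 head=5 tape=XYYYY[Y]Y_   (p0,Y)→(p0,Y,-1)
state=p0 head=4 tape=XYYY[Y]YY_   (p0,Y)→(p0,Y,-1)
state=p0 head=3 tape=XYY[Y]YYY_   (p0,Y)→(p0,Y,-1)
state=p0 head=2 tape=XY[Y]YYYY_   (p0,Y)→(p0,Y,-1)
state=p0 head=1 tape=X[Y]YYYYY_   (p0,Y)→(p0,Y,-1)
state=p0 head=0 tape=[X]YYYYYY_   (p0,X)→(p2,X,+1)
state=p2 head=1 tape=X[Y]YYYYY_   (p2,Y)→(p2,Y,+1)
state=p2 head=2 tape=XY[Y]YYYY_   (p2,Y)→(p2,Y,+1)
state=p2 head=3 tape=XYY[Y]YYY_   (p2,Y)→(p2,Y,+1)
state=p2 head=4 tape=XYYY[Y]YY_   (p2,Y)→(p2,Y,+1)
state=p2 head=5 tape=XYYYY[Y]Y_   (p2,Y)→(p2,Y,+1)
state=p2 head=6 tape=XYYYYY[Y]_   (p2,Y)→(p2,Y,+1)
state=p2 head=7 tape=XYYYYYY[_]
The non-blank tape span at halt is XYYYYYY.

XYYYYYY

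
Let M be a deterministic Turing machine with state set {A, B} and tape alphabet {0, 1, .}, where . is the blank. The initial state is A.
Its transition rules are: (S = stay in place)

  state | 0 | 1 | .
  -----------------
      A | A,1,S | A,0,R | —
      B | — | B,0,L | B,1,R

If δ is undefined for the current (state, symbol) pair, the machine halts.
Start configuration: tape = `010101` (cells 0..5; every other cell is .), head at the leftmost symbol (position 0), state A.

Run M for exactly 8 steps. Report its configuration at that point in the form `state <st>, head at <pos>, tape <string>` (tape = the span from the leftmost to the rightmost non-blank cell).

state=A head=0 tape=[0]10101   (A,0)→(A,1,S)
state=A head=0 tape=[1]10101   (A,1)→(A,0,R)
state=A head=1 tape=0[1]0101   (A,1)→(A,0,R)
state=A head=2 tape=00[0]101   (A,0)→(A,1,S)
state=A head=2 tape=00[1]101   (A,1)→(A,0,R)
state=A head=3 tape=000[1]01   (A,1)→(A,0,R)
state=A head=4 tape=0000[0]1   (A,0)→(A,1,S)
state=A head=4 tape=0000[1]1   (A,1)→(A,0,R)
state=A head=5 tape=00000[1]
After 8 steps: state A, head at 5, tape 000001.

state A, head at 5, tape 000001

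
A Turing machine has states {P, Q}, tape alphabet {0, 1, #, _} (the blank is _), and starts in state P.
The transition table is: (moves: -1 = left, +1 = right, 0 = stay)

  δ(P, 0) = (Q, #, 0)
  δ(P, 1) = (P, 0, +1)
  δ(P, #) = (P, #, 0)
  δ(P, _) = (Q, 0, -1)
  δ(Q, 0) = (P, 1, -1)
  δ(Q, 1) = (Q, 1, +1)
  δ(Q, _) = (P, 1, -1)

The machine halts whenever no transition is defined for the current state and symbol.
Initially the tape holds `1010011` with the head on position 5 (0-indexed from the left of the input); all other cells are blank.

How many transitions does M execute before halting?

state=P head=5 tape=10100[1]1_   (P,1)→(P,0,+1)
state=P head=6 tape=101000[1]_   (P,1)→(P,0,+1)
state=P head=7 tape=1010000[_]   (P,_)→(Q,0,-1)
state=Q head=6 tape=101000[0]0   (Q,0)→(P,1,-1)
state=P head=5 tape=10100[0]10   (P,0)→(Q,#,0)
state=Q head=5 tape=10100[#]10
M halts after 5 transitions.

5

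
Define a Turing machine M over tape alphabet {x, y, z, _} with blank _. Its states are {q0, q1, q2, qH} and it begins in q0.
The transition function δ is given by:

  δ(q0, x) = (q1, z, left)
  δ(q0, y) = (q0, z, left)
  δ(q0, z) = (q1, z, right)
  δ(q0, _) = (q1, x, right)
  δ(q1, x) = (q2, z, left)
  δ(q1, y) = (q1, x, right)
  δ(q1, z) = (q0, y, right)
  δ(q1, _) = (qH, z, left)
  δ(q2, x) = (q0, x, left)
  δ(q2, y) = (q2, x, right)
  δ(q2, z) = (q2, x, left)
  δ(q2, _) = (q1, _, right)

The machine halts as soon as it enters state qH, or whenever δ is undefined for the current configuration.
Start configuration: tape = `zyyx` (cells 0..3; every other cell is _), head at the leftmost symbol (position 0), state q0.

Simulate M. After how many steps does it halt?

q0 | __[z]yyx   read z → write z, move right, go to q1
q1 | __z[y]yx   read y → write x, move right, go to q1
q1 | __zx[y]x   read y → write x, move right, go to q1
q1 | __zxx[x]   read x → write z, move left, go to q2
q2 | __zx[x]z   read x → write x, move left, go to q0
q0 | __z[x]xz   read x → write z, move left, go to q1
q1 | __[z]zxz   read z → write y, move right, go to q0
q0 | __y[z]xz   read z → write z, move right, go to q1
q1 | __yz[x]z   read x → write z, move left, go to q2
q2 | __y[z]zz   read z → write x, move left, go to q2
q2 | __[y]xzz   read y → write x, move right, go to q2
q2 | __x[x]zz   read x → write x, move left, go to q0
q0 | __[x]xzz   read x → write z, move left, go to q1
q1 | _[_]zxzz   read _ → write z, move left, go to qH
qH | [_]zzxzz
M halts after 14 transitions.

14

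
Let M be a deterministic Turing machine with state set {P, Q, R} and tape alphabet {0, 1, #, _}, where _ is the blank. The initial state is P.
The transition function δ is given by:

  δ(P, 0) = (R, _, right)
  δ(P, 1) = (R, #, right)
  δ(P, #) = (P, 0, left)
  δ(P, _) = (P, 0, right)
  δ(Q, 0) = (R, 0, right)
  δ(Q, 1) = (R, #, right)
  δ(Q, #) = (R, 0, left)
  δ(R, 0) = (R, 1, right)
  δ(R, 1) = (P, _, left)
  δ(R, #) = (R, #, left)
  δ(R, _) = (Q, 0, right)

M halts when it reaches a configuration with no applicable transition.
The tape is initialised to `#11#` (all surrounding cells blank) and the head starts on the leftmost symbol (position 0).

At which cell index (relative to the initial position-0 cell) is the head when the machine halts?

5

state=P head=0 tape=_[#]11#__   (P,#)→(P,0,left)
state=P head=-1 tape=[_]011#__   (P,_)→(P,0,right)
state=P head=0 tape=0[0]11#__   (P,0)→(R,_,right)
state=R head=1 tape=0_[1]1#__   (R,1)→(P,_,left)
state=P head=0 tape=0[_]_1#__   (P,_)→(P,0,right)
state=P head=1 tape=00[_]1#__   (P,_)→(P,0,right)
state=P head=2 tape=000[1]#__   (P,1)→(R,#,right)
state=R head=3 tape=000#[#]__   (R,#)→(R,#,left)
state=R head=2 tape=000[#]#__   (R,#)→(R,#,left)
state=R head=1 tape=00[0]##__   (R,0)→(R,1,right)
state=R head=2 tape=001[#]#__   (R,#)→(R,#,left)
state=R head=1 tape=00[1]##__   (R,1)→(P,_,left)
state=P head=0 tape=0[0]_##__   (P,0)→(R,_,right)
state=R head=1 tape=0_[_]##__   (R,_)→(Q,0,right)
state=Q head=2 tape=0_0[#]#__   (Q,#)→(R,0,left)
state=R head=1 tape=0_[0]0#__   (R,0)→(R,1,right)
state=R head=2 tape=0_1[0]#__   (R,0)→(R,1,right)
state=R head=3 tape=0_11[#]__   (R,#)→(R,#,left)
state=R head=2 tape=0_1[1]#__   (R,1)→(P,_,left)
state=P head=1 tape=0_[1]_#__   (P,1)→(R,#,right)
state=R head=2 tape=0_#[_]#__   (R,_)→(Q,0,right)
state=Q head=3 tape=0_#0[#]__   (Q,#)→(R,0,left)
state=R head=2 tape=0_#[0]0__   (R,0)→(R,1,right)
state=R head=3 tape=0_#1[0]__   (R,0)→(R,1,right)
state=R head=4 tape=0_#11[_]_   (R,_)→(Q,0,right)
state=Q head=5 tape=0_#110[_]
At halt the head is at cell 5.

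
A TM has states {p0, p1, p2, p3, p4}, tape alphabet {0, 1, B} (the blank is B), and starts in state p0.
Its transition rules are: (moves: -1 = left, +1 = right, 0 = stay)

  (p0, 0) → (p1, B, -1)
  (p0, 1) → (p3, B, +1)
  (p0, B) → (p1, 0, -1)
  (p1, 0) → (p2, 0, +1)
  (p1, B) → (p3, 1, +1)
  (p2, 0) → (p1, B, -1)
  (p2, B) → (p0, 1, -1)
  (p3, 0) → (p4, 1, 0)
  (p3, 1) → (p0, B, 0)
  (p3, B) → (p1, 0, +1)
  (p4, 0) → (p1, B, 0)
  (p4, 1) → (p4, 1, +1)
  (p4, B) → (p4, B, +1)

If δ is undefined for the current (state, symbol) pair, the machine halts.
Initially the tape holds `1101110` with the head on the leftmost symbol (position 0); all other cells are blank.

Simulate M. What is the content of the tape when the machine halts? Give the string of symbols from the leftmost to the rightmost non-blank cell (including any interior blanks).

1110110

state=p0 head=0 tape=[1]101110   (p0,1)→(p3,B,+1)
state=p3 head=1 tape=B[1]01110   (p3,1)→(p0,B,0)
state=p0 head=1 tape=B[B]01110   (p0,B)→(p1,0,-1)
state=p1 head=0 tape=[B]001110   (p1,B)→(p3,1,+1)
state=p3 head=1 tape=1[0]01110   (p3,0)→(p4,1,0)
state=p4 head=1 tape=1[1]01110   (p4,1)→(p4,1,+1)
state=p4 head=2 tape=11[0]1110   (p4,0)→(p1,B,0)
state=p1 head=2 tape=11[B]1110   (p1,B)→(p3,1,+1)
state=p3 head=3 tape=111[1]110   (p3,1)→(p0,B,0)
state=p0 head=3 tape=111[B]110   (p0,B)→(p1,0,-1)
state=p1 head=2 tape=11[1]0110
The non-blank tape span at halt is 1110110.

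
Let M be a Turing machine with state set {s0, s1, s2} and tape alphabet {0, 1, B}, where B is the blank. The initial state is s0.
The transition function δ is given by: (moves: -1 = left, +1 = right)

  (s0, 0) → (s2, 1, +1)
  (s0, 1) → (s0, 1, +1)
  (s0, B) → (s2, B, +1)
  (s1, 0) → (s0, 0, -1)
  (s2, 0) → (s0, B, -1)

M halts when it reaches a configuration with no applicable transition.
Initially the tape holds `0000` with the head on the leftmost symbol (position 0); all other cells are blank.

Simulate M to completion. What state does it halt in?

s2

s0 | [0]000   read 0 → write 1, move +1, go to s2
s2 | 1[0]00   read 0 → write B, move -1, go to s0
s0 | [1]B00   read 1 → write 1, move +1, go to s0
s0 | 1[B]00   read B → write B, move +1, go to s2
s2 | 1B[0]0   read 0 → write B, move -1, go to s0
s0 | 1[B]B0   read B → write B, move +1, go to s2
s2 | 1B[B]0
No transition is defined for (s2, B); M halts in state s2.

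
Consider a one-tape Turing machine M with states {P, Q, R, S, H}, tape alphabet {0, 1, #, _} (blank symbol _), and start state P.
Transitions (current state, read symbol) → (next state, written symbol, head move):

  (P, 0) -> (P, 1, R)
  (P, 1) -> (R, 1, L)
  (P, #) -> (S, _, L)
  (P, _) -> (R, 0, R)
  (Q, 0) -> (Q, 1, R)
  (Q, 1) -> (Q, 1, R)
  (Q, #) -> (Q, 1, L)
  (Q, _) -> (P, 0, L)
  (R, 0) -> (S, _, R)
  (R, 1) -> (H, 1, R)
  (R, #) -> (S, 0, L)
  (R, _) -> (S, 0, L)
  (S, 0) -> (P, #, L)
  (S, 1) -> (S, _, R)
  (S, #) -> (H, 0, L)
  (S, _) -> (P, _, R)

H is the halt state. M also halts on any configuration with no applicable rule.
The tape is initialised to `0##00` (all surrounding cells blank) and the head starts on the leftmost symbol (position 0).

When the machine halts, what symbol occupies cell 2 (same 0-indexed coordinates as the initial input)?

P | [0]##00__   read 0 → write 1, move R, go to P
P | 1[#]#00__   read # → write _, move L, go to S
S | [1]_#00__   read 1 → write _, move R, go to S
S | _[_]#00__   read _ → write _, move R, go to P
P | __[#]00__   read # → write _, move L, go to S
S | _[_]_00__   read _ → write _, move R, go to P
P | __[_]00__   read _ → write 0, move R, go to R
R | __0[0]0__   read 0 → write _, move R, go to S
S | __0_[0]__   read 0 → write #, move L, go to P
P | __0[_]#__   read _ → write 0, move R, go to R
R | __00[#]__   read # → write 0, move L, go to S
S | __0[0]0__   read 0 → write #, move L, go to P
P | __[0]#0__   read 0 → write 1, move R, go to P
P | __1[#]0__   read # → write _, move L, go to S
S | __[1]_0__   read 1 → write _, move R, go to S
S | ___[_]0__   read _ → write _, move R, go to P
P | ____[0]__   read 0 → write 1, move R, go to P
P | ____1[_]_   read _ → write 0, move R, go to R
R | ____10[_]   read _ → write 0, move L, go to S
S | ____1[0]0   read 0 → write #, move L, go to P
P | ____[1]#0   read 1 → write 1, move L, go to R
R | ___[_]1#0   read _ → write 0, move L, go to S
S | __[_]01#0   read _ → write _, move R, go to P
P | ___[0]1#0   read 0 → write 1, move R, go to P
P | ___1[1]#0   read 1 → write 1, move L, go to R
R | ___[1]1#0   read 1 → write 1, move R, go to H
H | ___1[1]#0
Cell 2 holds _ when M halts.

_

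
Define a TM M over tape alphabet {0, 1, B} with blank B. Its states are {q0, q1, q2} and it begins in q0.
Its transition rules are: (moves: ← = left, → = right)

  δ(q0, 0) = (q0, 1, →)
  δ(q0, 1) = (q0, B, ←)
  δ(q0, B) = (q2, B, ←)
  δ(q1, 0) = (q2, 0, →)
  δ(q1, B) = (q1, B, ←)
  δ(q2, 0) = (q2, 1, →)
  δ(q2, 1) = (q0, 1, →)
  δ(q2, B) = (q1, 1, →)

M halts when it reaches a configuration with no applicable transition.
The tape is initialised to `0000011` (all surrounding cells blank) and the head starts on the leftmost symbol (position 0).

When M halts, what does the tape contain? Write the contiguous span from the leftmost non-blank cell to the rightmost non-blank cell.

1BBBBBBB1

state=q0 head=0 tape=BB[0]000011   (q0,0)→(q0,1,→)
state=q0 head=1 tape=BB1[0]00011   (q0,0)→(q0,1,→)
state=q0 head=2 tape=BB11[0]0011   (q0,0)→(q0,1,→)
state=q0 head=3 tape=BB111[0]011   (q0,0)→(q0,1,→)
state=q0 head=4 tape=BB1111[0]11   (q0,0)→(q0,1,→)
state=q0 head=5 tape=BB11111[1]1   (q0,1)→(q0,B,←)
state=q0 head=4 tape=BB1111[1]B1   (q0,1)→(q0,B,←)
state=q0 head=3 tape=BB111[1]BB1   (q0,1)→(q0,B,←)
state=q0 head=2 tape=BB11[1]BBB1   (q0,1)→(q0,B,←)
state=q0 head=1 tape=BB1[1]BBBB1   (q0,1)→(q0,B,←)
state=q0 head=0 tape=BB[1]BBBBB1   (q0,1)→(q0,B,←)
state=q0 head=-1 tape=B[B]BBBBBB1   (q0,B)→(q2,B,←)
state=q2 head=-2 tape=[B]BBBBBBB1   (q2,B)→(q1,1,→)
state=q1 head=-1 tape=1[B]BBBBBB1   (q1,B)→(q1,B,←)
state=q1 head=-2 tape=[1]BBBBBBB1
The non-blank tape span at halt is 1BBBBBBB1.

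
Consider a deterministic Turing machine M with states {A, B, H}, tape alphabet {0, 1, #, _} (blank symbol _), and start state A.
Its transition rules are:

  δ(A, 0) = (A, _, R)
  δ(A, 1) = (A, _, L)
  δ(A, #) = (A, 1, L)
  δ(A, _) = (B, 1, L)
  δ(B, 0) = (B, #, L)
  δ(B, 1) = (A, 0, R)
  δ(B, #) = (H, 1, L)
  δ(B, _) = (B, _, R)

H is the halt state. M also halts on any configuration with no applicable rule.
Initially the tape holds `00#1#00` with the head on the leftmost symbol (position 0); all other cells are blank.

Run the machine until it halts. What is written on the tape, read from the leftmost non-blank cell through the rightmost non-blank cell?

A | [0]0#1#00   read 0 → write _, move R, go to A
A | _[0]#1#00   read 0 → write _, move R, go to A
A | __[#]1#00   read # → write 1, move L, go to A
A | _[_]11#00   read _ → write 1, move L, go to B
B | [_]111#00   read _ → write _, move R, go to B
B | _[1]11#00   read 1 → write 0, move R, go to A
A | _0[1]1#00   read 1 → write _, move L, go to A
A | _[0]_1#00   read 0 → write _, move R, go to A
A | __[_]1#00   read _ → write 1, move L, go to B
B | _[_]11#00   read _ → write _, move R, go to B
B | __[1]1#00   read 1 → write 0, move R, go to A
A | __0[1]#00   read 1 → write _, move L, go to A
A | __[0]_#00   read 0 → write _, move R, go to A
A | ___[_]#00   read _ → write 1, move L, go to B
B | __[_]1#00   read _ → write _, move R, go to B
B | ___[1]#00   read 1 → write 0, move R, go to A
A | ___0[#]00   read # → write 1, move L, go to A
A | ___[0]100   read 0 → write _, move R, go to A
A | ____[1]00   read 1 → write _, move L, go to A
A | ___[_]_00   read _ → write 1, move L, go to B
B | __[_]1_00   read _ → write _, move R, go to B
B | ___[1]_00   read 1 → write 0, move R, go to A
A | ___0[_]00   read _ → write 1, move L, go to B
B | ___[0]100   read 0 → write #, move L, go to B
B | __[_]#100   read _ → write _, move R, go to B
B | ___[#]100   read # → write 1, move L, go to H
H | __[_]1100
The non-blank tape span at halt is 1100.

1100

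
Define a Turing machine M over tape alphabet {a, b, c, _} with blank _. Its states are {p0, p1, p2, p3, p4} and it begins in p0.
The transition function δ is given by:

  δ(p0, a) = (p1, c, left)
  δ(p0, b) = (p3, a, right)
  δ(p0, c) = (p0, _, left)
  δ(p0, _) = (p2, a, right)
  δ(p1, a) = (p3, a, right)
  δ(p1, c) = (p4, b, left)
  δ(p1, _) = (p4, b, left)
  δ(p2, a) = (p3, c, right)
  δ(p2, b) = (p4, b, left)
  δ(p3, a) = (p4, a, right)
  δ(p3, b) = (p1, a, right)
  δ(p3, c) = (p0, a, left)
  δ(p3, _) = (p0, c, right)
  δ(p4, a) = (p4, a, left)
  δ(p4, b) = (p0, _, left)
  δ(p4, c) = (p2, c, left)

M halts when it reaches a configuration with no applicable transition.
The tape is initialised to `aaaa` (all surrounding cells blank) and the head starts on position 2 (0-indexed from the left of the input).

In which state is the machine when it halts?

state=p0 head=2 tape=__aa[a]a   (p0,a)→(p1,c,left)
state=p1 head=1 tape=__a[a]ca   (p1,a)→(p3,a,right)
state=p3 head=2 tape=__aa[c]a   (p3,c)→(p0,a,left)
state=p0 head=1 tape=__a[a]aa   (p0,a)→(p1,c,left)
state=p1 head=0 tape=__[a]caa   (p1,a)→(p3,a,right)
state=p3 head=1 tape=__a[c]aa   (p3,c)→(p0,a,left)
state=p0 head=0 tape=__[a]aaa   (p0,a)→(p1,c,left)
state=p1 head=-1 tape=_[_]caaa   (p1,_)→(p4,b,left)
state=p4 head=-2 tape=[_]bcaaa
No transition is defined for (p4, _); M halts in state p4.

p4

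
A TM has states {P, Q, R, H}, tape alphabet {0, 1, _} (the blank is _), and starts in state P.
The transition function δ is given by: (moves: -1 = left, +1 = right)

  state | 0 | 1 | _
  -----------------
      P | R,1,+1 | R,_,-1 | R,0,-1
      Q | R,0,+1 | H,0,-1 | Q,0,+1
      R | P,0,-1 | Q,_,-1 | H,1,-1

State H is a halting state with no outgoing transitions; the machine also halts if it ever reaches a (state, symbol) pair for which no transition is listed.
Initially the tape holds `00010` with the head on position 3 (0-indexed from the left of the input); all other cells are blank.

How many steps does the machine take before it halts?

8

P | ___000[1]0   read 1 → write _, move -1, go to R
R | ___00[0]_0   read 0 → write 0, move -1, go to P
P | ___0[0]0_0   read 0 → write 1, move +1, go to R
R | ___01[0]_0   read 0 → write 0, move -1, go to P
P | ___0[1]0_0   read 1 → write _, move -1, go to R
R | ___[0]_0_0   read 0 → write 0, move -1, go to P
P | __[_]0_0_0   read _ → write 0, move -1, go to R
R | _[_]00_0_0   read _ → write 1, move -1, go to H
H | [_]100_0_0
M halts after 8 transitions.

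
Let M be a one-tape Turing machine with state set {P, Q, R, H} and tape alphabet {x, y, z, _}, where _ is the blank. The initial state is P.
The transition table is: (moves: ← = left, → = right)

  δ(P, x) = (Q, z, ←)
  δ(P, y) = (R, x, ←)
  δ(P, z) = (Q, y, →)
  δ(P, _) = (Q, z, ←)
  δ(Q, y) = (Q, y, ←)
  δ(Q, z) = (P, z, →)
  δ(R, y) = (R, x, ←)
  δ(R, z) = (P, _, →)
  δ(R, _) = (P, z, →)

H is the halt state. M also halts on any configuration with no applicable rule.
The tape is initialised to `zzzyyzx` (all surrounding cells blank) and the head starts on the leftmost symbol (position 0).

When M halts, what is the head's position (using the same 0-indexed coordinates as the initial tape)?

P | [z]zzyyzx   read z → write y, move →, go to Q
Q | y[z]zyyzx   read z → write z, move →, go to P
P | yz[z]yyzx   read z → write y, move →, go to Q
Q | yzy[y]yzx   read y → write y, move ←, go to Q
Q | yz[y]yyzx   read y → write y, move ←, go to Q
Q | y[z]yyyzx   read z → write z, move →, go to P
P | yz[y]yyzx   read y → write x, move ←, go to R
R | y[z]xyyzx   read z → write _, move →, go to P
P | y_[x]yyzx   read x → write z, move ←, go to Q
Q | y[_]zyyzx
At halt the head is at cell 1.

1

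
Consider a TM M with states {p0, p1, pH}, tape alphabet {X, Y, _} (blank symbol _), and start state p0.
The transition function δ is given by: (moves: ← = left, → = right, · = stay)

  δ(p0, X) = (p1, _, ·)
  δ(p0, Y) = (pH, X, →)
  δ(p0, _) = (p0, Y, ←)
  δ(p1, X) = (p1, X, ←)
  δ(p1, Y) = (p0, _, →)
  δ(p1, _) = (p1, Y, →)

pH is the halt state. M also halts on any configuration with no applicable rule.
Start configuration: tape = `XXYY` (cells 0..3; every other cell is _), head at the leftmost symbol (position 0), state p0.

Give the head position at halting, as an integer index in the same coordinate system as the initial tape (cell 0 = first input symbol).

p0 | [X]XYY_   read X → write _, move ·, go to p1
p1 | [_]XYY_   read _ → write Y, move →, go to p1
p1 | Y[X]YY_   read X → write X, move ←, go to p1
p1 | [Y]XYY_   read Y → write _, move →, go to p0
p0 | _[X]YY_   read X → write _, move ·, go to p1
p1 | _[_]YY_   read _ → write Y, move →, go to p1
p1 | _Y[Y]Y_   read Y → write _, move →, go to p0
p0 | _Y_[Y]_   read Y → write X, move →, go to pH
pH | _Y_X[_]
At halt the head is at cell 4.

4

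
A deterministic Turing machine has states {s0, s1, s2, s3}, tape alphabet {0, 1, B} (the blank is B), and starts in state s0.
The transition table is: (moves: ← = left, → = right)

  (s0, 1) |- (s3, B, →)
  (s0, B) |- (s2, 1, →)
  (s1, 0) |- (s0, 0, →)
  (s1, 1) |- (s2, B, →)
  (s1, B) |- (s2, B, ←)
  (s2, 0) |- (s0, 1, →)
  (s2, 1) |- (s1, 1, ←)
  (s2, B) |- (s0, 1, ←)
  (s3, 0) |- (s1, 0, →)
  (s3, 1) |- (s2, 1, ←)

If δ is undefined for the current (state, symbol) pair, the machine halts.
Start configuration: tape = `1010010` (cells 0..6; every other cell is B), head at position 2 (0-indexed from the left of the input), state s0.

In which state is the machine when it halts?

state=s0 head=2 tape=10[1]0010BB   (s0,1)→(s3,B,→)
state=s3 head=3 tape=10B[0]010BB   (s3,0)→(s1,0,→)
state=s1 head=4 tape=10B0[0]10BB   (s1,0)→(s0,0,→)
state=s0 head=5 tape=10B00[1]0BB   (s0,1)→(s3,B,→)
state=s3 head=6 tape=10B00B[0]BB   (s3,0)→(s1,0,→)
state=s1 head=7 tape=10B00B0[B]B   (s1,B)→(s2,B,←)
state=s2 head=6 tape=10B00B[0]BB   (s2,0)→(s0,1,→)
state=s0 head=7 tape=10B00B1[B]B   (s0,B)→(s2,1,→)
state=s2 head=8 tape=10B00B11[B]   (s2,B)→(s0,1,←)
state=s0 head=7 tape=10B00B1[1]1   (s0,1)→(s3,B,→)
state=s3 head=8 tape=10B00B1B[1]   (s3,1)→(s2,1,←)
state=s2 head=7 tape=10B00B1[B]1   (s2,B)→(s0,1,←)
state=s0 head=6 tape=10B00B[1]11   (s0,1)→(s3,B,→)
state=s3 head=7 tape=10B00BB[1]1   (s3,1)→(s2,1,←)
state=s2 head=6 tape=10B00B[B]11   (s2,B)→(s0,1,←)
state=s0 head=5 tape=10B00[B]111   (s0,B)→(s2,1,→)
state=s2 head=6 tape=10B001[1]11   (s2,1)→(s1,1,←)
state=s1 head=5 tape=10B00[1]111   (s1,1)→(s2,B,→)
state=s2 head=6 tape=10B00B[1]11   (s2,1)→(s1,1,←)
state=s1 head=5 tape=10B00[B]111   (s1,B)→(s2,B,←)
state=s2 head=4 tape=10B0[0]B111   (s2,0)→(s0,1,→)
state=s0 head=5 tape=10B01[B]111   (s0,B)→(s2,1,→)
state=s2 head=6 tape=10B011[1]11   (s2,1)→(s1,1,←)
state=s1 head=5 tape=10B01[1]111   (s1,1)→(s2,B,→)
state=s2 head=6 tape=10B01B[1]11   (s2,1)→(s1,1,←)
state=s1 head=5 tape=10B01[B]111   (s1,B)→(s2,B,←)
state=s2 head=4 tape=10B0[1]B111   (s2,1)→(s1,1,←)
state=s1 head=3 tape=10B[0]1B111   (s1,0)→(s0,0,→)
state=s0 head=4 tape=10B0[1]B111   (s0,1)→(s3,B,→)
state=s3 head=5 tape=10B0B[B]111
No transition is defined for (s3, B); M halts in state s3.

s3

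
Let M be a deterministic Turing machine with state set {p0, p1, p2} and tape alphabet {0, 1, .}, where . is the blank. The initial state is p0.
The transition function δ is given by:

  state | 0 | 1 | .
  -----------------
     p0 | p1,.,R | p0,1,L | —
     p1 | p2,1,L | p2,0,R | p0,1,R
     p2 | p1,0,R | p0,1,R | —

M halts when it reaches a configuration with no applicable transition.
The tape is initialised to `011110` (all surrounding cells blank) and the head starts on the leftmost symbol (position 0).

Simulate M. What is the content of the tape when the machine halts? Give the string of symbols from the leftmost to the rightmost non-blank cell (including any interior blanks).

01.1

state=p0 head=0 tape=[0]11110..   (p0,0)→(p1,.,R)
state=p1 head=1 tape=.[1]1110..   (p1,1)→(p2,0,R)
state=p2 head=2 tape=.0[1]110..   (p2,1)→(p0,1,R)
state=p0 head=3 tape=.01[1]10..   (p0,1)→(p0,1,L)
state=p0 head=2 tape=.0[1]110..   (p0,1)→(p0,1,L)
state=p0 head=1 tape=.[0]1110..   (p0,0)→(p1,.,R)
state=p1 head=2 tape=..[1]110..   (p1,1)→(p2,0,R)
state=p2 head=3 tape=..0[1]10..   (p2,1)→(p0,1,R)
state=p0 head=4 tape=..01[1]0..   (p0,1)→(p0,1,L)
state=p0 head=3 tape=..0[1]10..   (p0,1)→(p0,1,L)
state=p0 head=2 tape=..[0]110..   (p0,0)→(p1,.,R)
state=p1 head=3 tape=...[1]10..   (p1,1)→(p2,0,R)
state=p2 head=4 tape=...0[1]0..   (p2,1)→(p0,1,R)
state=p0 head=5 tape=...01[0]..   (p0,0)→(p1,.,R)
state=p1 head=6 tape=...01.[.].   (p1,.)→(p0,1,R)
state=p0 head=7 tape=...01.1[.]
The non-blank tape span at halt is 01.1.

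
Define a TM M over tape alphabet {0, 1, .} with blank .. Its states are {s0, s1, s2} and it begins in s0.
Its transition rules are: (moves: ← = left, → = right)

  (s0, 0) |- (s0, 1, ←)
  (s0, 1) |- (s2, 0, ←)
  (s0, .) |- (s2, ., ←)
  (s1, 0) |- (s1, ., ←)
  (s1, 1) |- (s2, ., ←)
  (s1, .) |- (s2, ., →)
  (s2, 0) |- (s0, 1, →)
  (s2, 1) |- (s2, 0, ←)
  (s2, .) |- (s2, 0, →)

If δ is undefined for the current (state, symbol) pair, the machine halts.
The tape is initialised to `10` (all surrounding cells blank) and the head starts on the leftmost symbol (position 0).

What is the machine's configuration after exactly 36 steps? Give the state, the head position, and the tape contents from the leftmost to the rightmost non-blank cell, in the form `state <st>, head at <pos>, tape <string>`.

state s2, head at -6, tape 0100001

state=s0 head=0 tape=......[1]0   (s0,1)→(s2,0,←)
state=s2 head=-1 tape=.....[.]00   (s2,.)→(s2,0,→)
state=s2 head=0 tape=.....0[0]0   (s2,0)→(s0,1,→)
state=s0 head=1 tape=.....01[0]   (s0,0)→(s0,1,←)
state=s0 head=0 tape=.....0[1]1   (s0,1)→(s2,0,←)
state=s2 head=-1 tape=.....[0]01   (s2,0)→(s0,1,→)
state=s0 head=0 tape=.....1[0]1   (s0,0)→(s0,1,←)
state=s0 head=-1 tape=.....[1]11   (s0,1)→(s2,0,←)
state=s2 head=-2 tape=....[.]011   (s2,.)→(s2,0,→)
state=s2 head=-1 tape=....0[0]11   (s2,0)→(s0,1,→)
state=s0 head=0 tape=....01[1]1   (s0,1)→(s2,0,←)
state=s2 head=-1 tape=....0[1]01   (s2,1)→(s2,0,←)
state=s2 head=-2 tape=....[0]001   (s2,0)→(s0,1,→)
state=s0 head=-1 tape=....1[0]01   (s0,0)→(s0,1,←)
state=s0 head=-2 tape=....[1]101   (s0,1)→(s2,0,←)
state=s2 head=-3 tape=...[.]0101   (s2,.)→(s2,0,→)
state=s2 head=-2 tape=...0[0]101   (s2,0)→(s0,1,→)
state=s0 head=-1 tape=...01[1]01   (s0,1)→(s2,0,←)
state=s2 head=-2 tape=...0[1]001   (s2,1)→(s2,0,←)
state=s2 head=-3 tape=...[0]0001   (s2,0)→(s0,1,→)
state=s0 head=-2 tape=...1[0]001   (s0,0)→(s0,1,←)
state=s0 head=-3 tape=...[1]1001   (s0,1)→(s2,0,←)
state=s2 head=-4 tape=..[.]01001   (s2,.)→(s2,0,→)
state=s2 head=-3 tape=..0[0]1001   (s2,0)→(s0,1,→)
state=s0 head=-2 tape=..01[1]001   (s0,1)→(s2,0,←)
state=s2 head=-3 tape=..0[1]0001   (s2,1)→(s2,0,←)
state=s2 head=-4 tape=..[0]00001   (s2,0)→(s0,1,→)
state=s0 head=-3 tape=..1[0]0001   (s0,0)→(s0,1,←)
state=s0 head=-4 tape=..[1]10001   (s0,1)→(s2,0,←)
state=s2 head=-5 tape=.[.]010001   (s2,.)→(s2,0,→)
state=s2 head=-4 tape=.0[0]10001   (s2,0)→(s0,1,→)
state=s0 head=-3 tape=.01[1]0001   (s0,1)→(s2,0,←)
state=s2 head=-4 tape=.0[1]00001   (s2,1)→(s2,0,←)
state=s2 head=-5 tape=.[0]000001   (s2,0)→(s0,1,→)
state=s0 head=-4 tape=.1[0]00001   (s0,0)→(s0,1,←)
state=s0 head=-5 tape=.[1]100001   (s0,1)→(s2,0,←)
state=s2 head=-6 tape=[.]0100001
After 36 steps: state s2, head at -6, tape 0100001.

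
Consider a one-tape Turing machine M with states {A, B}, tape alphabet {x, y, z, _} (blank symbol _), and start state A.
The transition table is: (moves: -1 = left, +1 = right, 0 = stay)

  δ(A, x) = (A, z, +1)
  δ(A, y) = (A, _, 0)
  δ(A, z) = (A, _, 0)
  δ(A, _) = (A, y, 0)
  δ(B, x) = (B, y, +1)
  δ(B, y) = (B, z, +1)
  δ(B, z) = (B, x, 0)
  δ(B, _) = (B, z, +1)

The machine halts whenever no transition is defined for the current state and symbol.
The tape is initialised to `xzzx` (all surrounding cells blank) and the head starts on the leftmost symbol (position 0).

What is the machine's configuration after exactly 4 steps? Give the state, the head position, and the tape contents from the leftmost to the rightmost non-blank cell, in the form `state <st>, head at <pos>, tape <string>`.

A | [x]zzx   read x → write z, move +1, go to A
A | z[z]zx   read z → write _, move 0, go to A
A | z[_]zx   read _ → write y, move 0, go to A
A | z[y]zx   read y → write _, move 0, go to A
A | z[_]zx
After 4 steps: state A, head at 1, tape z_zx.

state A, head at 1, tape z_zx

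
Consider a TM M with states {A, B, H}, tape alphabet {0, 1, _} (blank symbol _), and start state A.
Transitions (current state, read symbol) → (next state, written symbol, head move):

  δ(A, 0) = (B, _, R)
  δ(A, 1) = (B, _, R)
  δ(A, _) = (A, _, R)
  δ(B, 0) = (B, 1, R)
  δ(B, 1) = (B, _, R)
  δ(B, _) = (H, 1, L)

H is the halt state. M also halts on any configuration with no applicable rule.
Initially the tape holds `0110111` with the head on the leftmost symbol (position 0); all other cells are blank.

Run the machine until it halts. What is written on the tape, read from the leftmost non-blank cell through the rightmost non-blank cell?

A | [0]110111_   read 0 → write _, move R, go to B
B | _[1]10111_   read 1 → write _, move R, go to B
B | __[1]0111_   read 1 → write _, move R, go to B
B | ___[0]111_   read 0 → write 1, move R, go to B
B | ___1[1]11_   read 1 → write _, move R, go to B
B | ___1_[1]1_   read 1 → write _, move R, go to B
B | ___1__[1]_   read 1 → write _, move R, go to B
B | ___1___[_]   read _ → write 1, move L, go to H
H | ___1__[_]1
The non-blank tape span at halt is 1___1.

1___1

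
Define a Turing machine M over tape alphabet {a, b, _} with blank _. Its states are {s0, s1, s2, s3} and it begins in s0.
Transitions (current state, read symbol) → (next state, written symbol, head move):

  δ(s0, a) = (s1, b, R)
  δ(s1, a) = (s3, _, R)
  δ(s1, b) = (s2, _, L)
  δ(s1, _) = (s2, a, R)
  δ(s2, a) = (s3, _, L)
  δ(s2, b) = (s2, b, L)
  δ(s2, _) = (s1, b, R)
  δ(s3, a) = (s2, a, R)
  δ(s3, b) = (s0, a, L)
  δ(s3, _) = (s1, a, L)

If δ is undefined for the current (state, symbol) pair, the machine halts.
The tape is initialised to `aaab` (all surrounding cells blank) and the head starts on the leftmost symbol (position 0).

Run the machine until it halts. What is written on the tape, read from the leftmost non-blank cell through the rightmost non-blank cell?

ba_b

s0 | _[a]aab   read a → write b, move R, go to s1
s1 | _b[a]ab   read a → write _, move R, go to s3
s3 | _b_[a]b   read a → write a, move R, go to s2
s2 | _b_a[b]   read b → write b, move L, go to s2
s2 | _b_[a]b   read a → write _, move L, go to s3
s3 | _b[_]_b   read _ → write a, move L, go to s1
s1 | _[b]a_b   read b → write _, move L, go to s2
s2 | [_]_a_b   read _ → write b, move R, go to s1
s1 | b[_]a_b   read _ → write a, move R, go to s2
s2 | ba[a]_b   read a → write _, move L, go to s3
s3 | b[a]__b   read a → write a, move R, go to s2
s2 | ba[_]_b   read _ → write b, move R, go to s1
s1 | bab[_]b   read _ → write a, move R, go to s2
s2 | baba[b]   read b → write b, move L, go to s2
s2 | bab[a]b   read a → write _, move L, go to s3
s3 | ba[b]_b   read b → write a, move L, go to s0
s0 | b[a]a_b   read a → write b, move R, go to s1
s1 | bb[a]_b   read a → write _, move R, go to s3
s3 | bb_[_]b   read _ → write a, move L, go to s1
s1 | bb[_]ab   read _ → write a, move R, go to s2
s2 | bba[a]b   read a → write _, move L, go to s3
s3 | bb[a]_b   read a → write a, move R, go to s2
s2 | bba[_]b   read _ → write b, move R, go to s1
s1 | bbab[b]   read b → write _, move L, go to s2
s2 | bba[b]_   read b → write b, move L, go to s2
s2 | bb[a]b_   read a → write _, move L, go to s3
s3 | b[b]_b_   read b → write a, move L, go to s0
s0 | [b]a_b_
The non-blank tape span at halt is ba_b.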